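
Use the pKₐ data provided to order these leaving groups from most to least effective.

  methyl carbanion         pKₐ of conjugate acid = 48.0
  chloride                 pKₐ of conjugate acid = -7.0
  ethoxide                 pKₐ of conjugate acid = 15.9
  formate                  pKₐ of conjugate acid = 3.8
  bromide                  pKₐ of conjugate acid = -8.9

Lower conjugate-acid pKₐ ⇒ weaker base ⇒ better leaving group.
Sorting by the given values: bromide (-8.9), chloride (-7.0), formate (3.8), ethoxide (15.9), methyl carbanion (48.0).

bromide > chloride > formate > ethoxide > methyl carbanion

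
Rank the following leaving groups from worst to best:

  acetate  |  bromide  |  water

Rank by basicity of the departing species: weakest base leaves most easily.
bromide: pKₐ(HBr) ≈ -9 — weak base; good leaving group
water: pKₐ(H₃O⁺) ≈ -1.7 — neutral; leaves from a protonated alcohol (R–OH₂⁺)
acetate: pKₐ(CH₃COOH) ≈ 4.8
Reversing gives the worst-to-best order requested.

acetate < water < bromide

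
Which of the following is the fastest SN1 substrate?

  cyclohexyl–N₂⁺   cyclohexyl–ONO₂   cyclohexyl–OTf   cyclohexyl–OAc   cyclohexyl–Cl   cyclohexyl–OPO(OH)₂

cyclohexyl–N₂⁺

Identical carbon frameworks mean the comparison reduces to leaving-group quality.
The more stable X⁻ (or X) is on its own — i.e. the weaker a base it is — the better a leaving group it makes.
cyclohexyl–N₂⁺ loses N₂: no meaningful conjugate acid; N₂ departs as an exceptionally stable neutral molecule
cyclohexyl–OTf loses OTf⁻: pKₐ(CF₃SO₃H (triflic acid)) ≈ -14
cyclohexyl–Cl loses Cl⁻: pKₐ(HCl) ≈ -7
cyclohexyl–ONO₂ loses NO₃⁻: pKₐ(HNO₃) ≈ -1.3
cyclohexyl–OPO(OH)₂ loses H₂PO₄⁻: pKₐ(H₃PO₄) ≈ 2.1
cyclohexyl–OAc loses AcO⁻: pKₐ(CH₃COOH) ≈ 4.8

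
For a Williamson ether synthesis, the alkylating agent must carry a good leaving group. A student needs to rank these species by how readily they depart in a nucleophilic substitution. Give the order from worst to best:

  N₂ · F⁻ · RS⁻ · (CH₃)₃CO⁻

(CH₃)₃CO⁻ < RS⁻ < F⁻ < N₂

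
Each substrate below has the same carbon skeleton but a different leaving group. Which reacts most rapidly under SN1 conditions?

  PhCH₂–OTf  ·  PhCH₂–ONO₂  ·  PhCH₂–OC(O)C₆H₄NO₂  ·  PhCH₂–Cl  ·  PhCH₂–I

Same R in every case — rank the leaving groups.
A good leaving group is a weak base: the lower the pKₐ of its conjugate acid, the more readily it departs.
PhCH₂–OTf loses OTf⁻: pKₐ(CF₃SO₃H (triflic acid)) ≈ -14
PhCH₂–I loses I⁻: pKₐ(HI) ≈ -10
PhCH₂–Cl loses Cl⁻: pKₐ(HCl) ≈ -7
PhCH₂–ONO₂ loses NO₃⁻: pKₐ(HNO₃) ≈ -1.3
PhCH₂–OC(O)C₆H₄NO₂ loses p-O₂N–C₆H₄–COO⁻: pKₐ(p-nitrobenzoic acid) ≈ 3.4

PhCH₂–OTf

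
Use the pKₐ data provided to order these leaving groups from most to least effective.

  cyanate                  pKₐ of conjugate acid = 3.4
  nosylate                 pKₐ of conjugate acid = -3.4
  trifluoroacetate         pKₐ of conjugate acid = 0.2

nosylate > trifluoroacetate > cyanate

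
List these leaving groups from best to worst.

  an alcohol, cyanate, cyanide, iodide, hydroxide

Rank by basicity of the departing species: weakest base leaves most easily.
iodide: pKₐ(HI) ≈ -10
an alcohol: pKₐ(R'OH₂⁺) ≈ -2.4 — neutral; leaves from a protonated ether (an oxonium ion, R–O(H)R'⁺)
cyanate: pKₐ(HOCN) ≈ 3.5
cyanide: pKₐ(HCN) ≈ 9.2
hydroxide: pKₐ(H₂O) ≈ 15.7

iodide > an alcohol > cyanate > cyanide > hydroxide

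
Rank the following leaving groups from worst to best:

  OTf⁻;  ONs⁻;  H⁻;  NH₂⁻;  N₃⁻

Rank by basicity of the departing species: weakest base leaves most easily.
OTf⁻: pKₐ(CF₃SO₃H (triflic acid)) ≈ -14
ONs⁻: pKₐ(p-O₂NC₆H₄SO₃H) ≈ -3.5
N₃⁻: pKₐ(HN₃) ≈ 4.7
H⁻: pKₐ(H₂) ≈ 36 — extremely strong base; leaves only in special hydride-transfer contexts
NH₂⁻: pKₐ(NH₃) ≈ 38
Reversing gives the worst-to-best order requested.

NH₂⁻ < H⁻ < N₃⁻ < ONs⁻ < OTf⁻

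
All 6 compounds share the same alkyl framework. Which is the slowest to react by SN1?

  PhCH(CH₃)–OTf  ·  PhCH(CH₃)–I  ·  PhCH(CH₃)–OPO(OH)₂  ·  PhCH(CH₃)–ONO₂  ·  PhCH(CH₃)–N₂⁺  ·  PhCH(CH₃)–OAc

PhCH(CH₃)–OAc

Same R in every case — rank the leaving groups.
Leaving-group ability tracks the stability of the departed species; conjugate-acid pKₐ is the usual yardstick (lower pKₐ → better LG).
PhCH(CH₃)–N₂⁺ loses N₂: no meaningful conjugate acid; N₂ departs as an exceptionally stable neutral molecule
PhCH(CH₃)–OTf loses OTf⁻: pKₐ(CF₃SO₃H (triflic acid)) ≈ -14
PhCH(CH₃)–I loses I⁻: pKₐ(HI) ≈ -10
PhCH(CH₃)–ONO₂ loses NO₃⁻: pKₐ(HNO₃) ≈ -1.3
PhCH(CH₃)–OPO(OH)₂ loses H₂PO₄⁻: pKₐ(H₃PO₄) ≈ 2.1
PhCH(CH₃)–OAc loses AcO⁻: pKₐ(CH₃COOH) ≈ 4.8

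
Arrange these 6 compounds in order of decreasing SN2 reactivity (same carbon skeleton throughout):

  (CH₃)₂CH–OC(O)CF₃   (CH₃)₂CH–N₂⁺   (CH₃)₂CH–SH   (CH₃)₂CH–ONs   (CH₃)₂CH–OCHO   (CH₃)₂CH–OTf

Same R in every case — rank the leaving groups.
Rank by basicity of the departing species: weakest base leaves most easily.
(CH₃)₂CH–N₂⁺ loses N₂: no meaningful conjugate acid; N₂ departs as an exceptionally stable neutral molecule
(CH₃)₂CH–OTf loses OTf⁻: pKₐ(CF₃SO₃H (triflic acid)) ≈ -14
(CH₃)₂CH–ONs loses ONs⁻: pKₐ(p-O₂NC₆H₄SO₃H) ≈ -3.5
(CH₃)₂CH–OC(O)CF₃ loses CF₃COO⁻: pKₐ(CF₃COOH) ≈ 0.2
(CH₃)₂CH–OCHO loses HCOO⁻: pKₐ(HCOOH) ≈ 3.8
(CH₃)₂CH–SH loses HS⁻: pKₐ(H₂S) ≈ 7

(CH₃)₂CH–N₂⁺ > (CH₃)₂CH–OTf > (CH₃)₂CH–ONs > (CH₃)₂CH–OC(O)CF₃ > (CH₃)₂CH–OCHO > (CH₃)₂CH–SH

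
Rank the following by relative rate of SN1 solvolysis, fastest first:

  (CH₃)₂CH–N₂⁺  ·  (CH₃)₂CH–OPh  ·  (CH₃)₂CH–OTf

(CH₃)₂CH–N₂⁺ > (CH₃)₂CH–OTf > (CH₃)₂CH–OPh

With the same alkyl group throughout, only the leaving group differentiates the rates.
Rank by basicity of the departing species: weakest base leaves most easily.
(CH₃)₂CH–N₂⁺ loses N₂: no meaningful conjugate acid; N₂ departs as an exceptionally stable neutral molecule
(CH₃)₂CH–OTf loses OTf⁻: pKₐ(CF₃SO₃H (triflic acid)) ≈ -14
(CH₃)₂CH–OPh loses PhO⁻: pKₐ(C₆H₅OH (phenol)) ≈ 10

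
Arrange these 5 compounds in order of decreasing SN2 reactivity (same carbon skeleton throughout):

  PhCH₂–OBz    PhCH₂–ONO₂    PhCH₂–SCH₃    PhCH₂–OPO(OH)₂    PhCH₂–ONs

The skeletons are identical, so relative rate is governed entirely by leaving-group ability.
A good leaving group is a weak base: the lower the pKₐ of its conjugate acid, the more readily it departs.
PhCH₂–ONs loses ONs⁻: pKₐ(p-O₂NC₆H₄SO₃H) ≈ -3.5
PhCH₂–ONO₂ loses NO₃⁻: pKₐ(HNO₃) ≈ -1.3
PhCH₂–OPO(OH)₂ loses H₂PO₄⁻: pKₐ(H₃PO₄) ≈ 2.1
PhCH₂–OBz loses PhCOO⁻: pKₐ(C₆H₅COOH) ≈ 4.2
PhCH₂–SCH₃ loses RS⁻: pKₐ(RSH (a thiol)) ≈ 10.5

PhCH₂–ONs > PhCH₂–ONO₂ > PhCH₂–OPO(OH)₂ > PhCH₂–OBz > PhCH₂–SCH₃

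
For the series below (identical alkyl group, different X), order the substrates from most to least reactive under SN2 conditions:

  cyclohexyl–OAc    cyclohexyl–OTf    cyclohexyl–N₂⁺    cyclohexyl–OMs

cyclohexyl–N₂⁺ > cyclohexyl–OTf > cyclohexyl–OMs > cyclohexyl–OAc

With the same alkyl group throughout, only the leaving group differentiates the rates.
A good leaving group is a weak base: the lower the pKₐ of its conjugate acid, the more readily it departs.
cyclohexyl–N₂⁺ loses N₂: no meaningful conjugate acid; N₂ departs as an exceptionally stable neutral molecule
cyclohexyl–OTf loses OTf⁻: pKₐ(CF₃SO₃H (triflic acid)) ≈ -14
cyclohexyl–OMs loses OMs⁻: pKₐ(CH₃SO₃H (MsOH)) ≈ -1.9
cyclohexyl–OAc loses AcO⁻: pKₐ(CH₃COOH) ≈ 4.8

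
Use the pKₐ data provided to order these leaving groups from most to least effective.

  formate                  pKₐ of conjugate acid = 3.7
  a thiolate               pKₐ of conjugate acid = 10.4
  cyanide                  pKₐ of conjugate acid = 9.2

formate > cyanide > a thiolate

Lower conjugate-acid pKₐ ⇒ weaker base ⇒ better leaving group.
Sorting by the given values: formate (3.7), cyanide (9.2), a thiolate (10.4).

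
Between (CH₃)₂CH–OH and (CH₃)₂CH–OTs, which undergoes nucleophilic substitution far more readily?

(CH₃)₂CH–OTs

From (CH₃)₂CH–OH the departing group would be OH⁻ (pKₐ(H₂O) ≈ 15.7). Strong base; essentially never leaves without prior activation.
From (CH₃)₂CH–OTs the leaving group is OTs⁻ (pKₐ(p-CH₃C₆H₄SO₃H (TsOH)) ≈ -2.8). Resonance-delocalised arenesulfonate.
(In practice (CH₃)₂CH–OTs is made from (CH₃)₂CH–OH by treatment with TsCl / pyridine, converting the hydroxyl into a tosylate.)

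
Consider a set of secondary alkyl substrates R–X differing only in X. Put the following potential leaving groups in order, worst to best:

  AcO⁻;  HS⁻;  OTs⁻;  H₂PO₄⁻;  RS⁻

RS⁻ < HS⁻ < AcO⁻ < H₂PO₄⁻ < OTs⁻

A good leaving group is a weak base: the lower the pKₐ of its conjugate acid, the more readily it departs.
OTs⁻: pKₐ(p-CH₃C₆H₄SO₃H (TsOH)) ≈ -2.8
H₂PO₄⁻: pKₐ(H₃PO₄) ≈ 2.1
AcO⁻: pKₐ(CH₃COOH) ≈ 4.8
HS⁻: pKₐ(H₂S) ≈ 7
RS⁻: pKₐ(RSH (a thiol)) ≈ 10.5
Reversing gives the worst-to-best order requested.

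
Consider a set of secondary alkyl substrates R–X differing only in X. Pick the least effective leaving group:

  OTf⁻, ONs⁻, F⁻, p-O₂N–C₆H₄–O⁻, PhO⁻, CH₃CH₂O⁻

CH₃CH₂O⁻

The more stable X⁻ (or X) is on its own — i.e. the weaker a base it is — the better a leaving group it makes.
OTf⁻: pKₐ(CF₃SO₃H (triflic acid)) ≈ -14
ONs⁻: pKₐ(p-O₂NC₆H₄SO₃H) ≈ -3.5
F⁻: pKₐ(HF) ≈ 3.2
p-O₂N–C₆H₄–O⁻: pKₐ(p-nitrophenol) ≈ 7.2
PhO⁻: pKₐ(C₆H₅OH (phenol)) ≈ 10
CH₃CH₂O⁻: pKₐ(CH₃CH₂OH) ≈ 16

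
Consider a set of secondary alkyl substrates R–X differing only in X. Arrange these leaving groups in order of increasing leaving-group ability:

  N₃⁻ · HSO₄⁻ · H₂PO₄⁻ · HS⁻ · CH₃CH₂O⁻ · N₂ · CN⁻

Rank by basicity of the departing species: weakest base leaves most easily.
N₂: no meaningful conjugate acid; N₂ departs as an exceptionally stable neutral molecule
HSO₄⁻: pKₐ(H₂SO₄) ≈ -3
H₂PO₄⁻: pKₐ(H₃PO₄) ≈ 2.1
N₃⁻: pKₐ(HN₃) ≈ 4.7
HS⁻: pKₐ(H₂S) ≈ 7
CN⁻: pKₐ(HCN) ≈ 9.2
CH₃CH₂O⁻: pKₐ(CH₃CH₂OH) ≈ 16
Reversing gives the worst-to-best order requested.

CH₃CH₂O⁻ < CN⁻ < HS⁻ < N₃⁻ < H₂PO₄⁻ < HSO₄⁻ < N₂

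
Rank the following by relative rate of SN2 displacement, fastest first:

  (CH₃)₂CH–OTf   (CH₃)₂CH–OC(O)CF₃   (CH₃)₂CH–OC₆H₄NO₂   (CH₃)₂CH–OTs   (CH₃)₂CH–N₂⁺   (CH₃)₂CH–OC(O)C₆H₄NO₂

(CH₃)₂CH–N₂⁺ > (CH₃)₂CH–OTf > (CH₃)₂CH–OTs > (CH₃)₂CH–OC(O)CF₃ > (CH₃)₂CH–OC(O)C₆H₄NO₂ > (CH₃)₂CH–OC₆H₄NO₂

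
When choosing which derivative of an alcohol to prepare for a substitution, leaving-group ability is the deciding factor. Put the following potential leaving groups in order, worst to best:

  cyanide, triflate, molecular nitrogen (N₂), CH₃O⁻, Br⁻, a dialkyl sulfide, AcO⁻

A good leaving group is a weak base: the lower the pKₐ of its conjugate acid, the more readily it departs.
molecular nitrogen (N₂): no meaningful conjugate acid; N₂ departs as an exceptionally stable neutral molecule
triflate: pKₐ(CF₃SO₃H (triflic acid)) ≈ -14
Br⁻: pKₐ(HBr) ≈ -9
a dialkyl sulfide: pKₐ(R'₂SH⁺) ≈ -7
AcO⁻: pKₐ(CH₃COOH) ≈ 4.8
cyanide: pKₐ(HCN) ≈ 9.2
CH₃O⁻: pKₐ(CH₃OH) ≈ 15.5
Reversing gives the worst-to-best order requested.

CH₃O⁻ < cyanide < AcO⁻ < a dialkyl sulfide < Br⁻ < triflate < molecular nitrogen (N₂)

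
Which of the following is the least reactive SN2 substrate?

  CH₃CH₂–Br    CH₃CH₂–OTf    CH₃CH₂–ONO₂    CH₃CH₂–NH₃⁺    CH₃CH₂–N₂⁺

Same R in every case — rank the leaving groups.
A good leaving group is a weak base: the lower the pKₐ of its conjugate acid, the more readily it departs.
CH₃CH₂–N₂⁺ loses N₂: no meaningful conjugate acid; N₂ departs as an exceptionally stable neutral molecule
CH₃CH₂–OTf loses OTf⁻: pKₐ(CF₃SO₃H (triflic acid)) ≈ -14
CH₃CH₂–Br loses Br⁻: pKₐ(HBr) ≈ -9
CH₃CH₂–ONO₂ loses NO₃⁻: pKₐ(HNO₃) ≈ -1.3
CH₃CH₂–NH₃⁺ loses NH₃: pKₐ(NH₄⁺) ≈ 9.2

CH₃CH₂–NH₃⁺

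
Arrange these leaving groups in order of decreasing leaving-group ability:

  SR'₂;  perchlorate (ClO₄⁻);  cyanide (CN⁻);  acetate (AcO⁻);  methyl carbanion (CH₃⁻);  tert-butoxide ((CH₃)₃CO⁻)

perchlorate (ClO₄⁻) > SR'₂ > acetate (AcO⁻) > cyanide (CN⁻) > tert-butoxide ((CH₃)₃CO⁻) > methyl carbanion (CH₃⁻)

perchlorate (ClO₄⁻): pKₐ(HClO₄) ≈ -10
SR'₂: pKₐ(R'₂SH⁺) ≈ -7
acetate (AcO⁻): pKₐ(CH₃COOH) ≈ 4.8
cyanide (CN⁻): pKₐ(HCN) ≈ 9.2
tert-butoxide ((CH₃)₃CO⁻): pKₐ(t-BuOH) ≈ 18
methyl carbanion (CH₃⁻): pKₐ(CH₄) ≈ 48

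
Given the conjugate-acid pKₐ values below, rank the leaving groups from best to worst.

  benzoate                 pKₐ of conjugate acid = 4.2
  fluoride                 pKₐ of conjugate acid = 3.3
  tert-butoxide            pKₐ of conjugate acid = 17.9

Lower conjugate-acid pKₐ ⇒ weaker base ⇒ better leaving group.
Sorting by the given values: fluoride (3.3), benzoate (4.2), tert-butoxide (17.9).

fluoride > benzoate > tert-butoxide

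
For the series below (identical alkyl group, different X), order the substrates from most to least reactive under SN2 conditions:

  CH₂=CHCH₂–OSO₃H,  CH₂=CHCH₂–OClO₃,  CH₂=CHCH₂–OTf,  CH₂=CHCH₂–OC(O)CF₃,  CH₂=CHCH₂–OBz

CH₂=CHCH₂–OTf > CH₂=CHCH₂–OClO₃ > CH₂=CHCH₂–OSO₃H > CH₂=CHCH₂–OC(O)CF₃ > CH₂=CHCH₂–OBz

The skeletons are identical, so relative rate is governed entirely by leaving-group ability.
The more stable X⁻ (or X) is on its own — i.e. the weaker a base it is — the better a leaving group it makes.
CH₂=CHCH₂–OTf loses OTf⁻: pKₐ(CF₃SO₃H (triflic acid)) ≈ -14
CH₂=CHCH₂–OClO₃ loses ClO₄⁻: pKₐ(HClO₄) ≈ -10
CH₂=CHCH₂–OSO₃H loses HSO₄⁻: pKₐ(H₂SO₄) ≈ -3
CH₂=CHCH₂–OC(O)CF₃ loses CF₃COO⁻: pKₐ(CF₃COOH) ≈ 0.2
CH₂=CHCH₂–OBz loses PhCOO⁻: pKₐ(C₆H₅COOH) ≈ 4.2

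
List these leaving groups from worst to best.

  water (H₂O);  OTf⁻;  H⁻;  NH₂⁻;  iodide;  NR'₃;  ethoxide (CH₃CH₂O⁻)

NH₂⁻ < H⁻ < ethoxide (CH₃CH₂O⁻) < NR'₃ < water (H₂O) < iodide < OTf⁻

A good leaving group is a weak base: the lower the pKₐ of its conjugate acid, the more readily it departs.
OTf⁻: pKₐ(CF₃SO₃H (triflic acid)) ≈ -14 — charge spread over three oxygens and a CF₃ group; the premier leaving group in synthesis
iodide: pKₐ(HI) ≈ -10
water (H₂O): pKₐ(H₃O⁺) ≈ -1.7 — neutral; leaves from a protonated alcohol (R–OH₂⁺)
NR'₃: pKₐ(R'₃NH⁺) ≈ 10.7 — neutral but still a fairly strong base; Hofmann-elimination LG
ethoxide (CH₃CH₂O⁻): pKₐ(CH₃CH₂OH) ≈ 16
H⁻: pKₐ(H₂) ≈ 36
NH₂⁻: pKₐ(NH₃) ≈ 38 — extremely strong base; never a leaving group
The question asks for worst first, so the sequence is read in increasing leaving-group ability.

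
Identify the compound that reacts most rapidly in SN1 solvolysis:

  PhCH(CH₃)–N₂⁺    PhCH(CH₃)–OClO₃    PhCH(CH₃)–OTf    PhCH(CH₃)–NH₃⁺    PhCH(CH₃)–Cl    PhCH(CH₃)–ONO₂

PhCH(CH₃)–N₂⁺

With the same alkyl group throughout, only the leaving group differentiates the rates.
The more stable X⁻ (or X) is on its own — i.e. the weaker a base it is — the better a leaving group it makes.
PhCH(CH₃)–N₂⁺ loses N₂: no meaningful conjugate acid; N₂ departs as an exceptionally stable neutral molecule
PhCH(CH₃)–OTf loses OTf⁻: pKₐ(CF₃SO₃H (triflic acid)) ≈ -14
PhCH(CH₃)–OClO₃ loses ClO₄⁻: pKₐ(HClO₄) ≈ -10
PhCH(CH₃)–Cl loses Cl⁻: pKₐ(HCl) ≈ -7
PhCH(CH₃)–ONO₂ loses NO₃⁻: pKₐ(HNO₃) ≈ -1.3
PhCH(CH₃)–NH₃⁺ loses NH₃: pKₐ(NH₄⁺) ≈ 9.2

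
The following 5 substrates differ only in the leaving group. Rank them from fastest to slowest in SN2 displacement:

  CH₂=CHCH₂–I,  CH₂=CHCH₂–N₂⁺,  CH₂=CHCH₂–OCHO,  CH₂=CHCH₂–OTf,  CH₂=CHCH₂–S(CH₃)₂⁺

The skeletons are identical, so relative rate is governed entirely by leaving-group ability.
Leaving-group ability tracks the stability of the departed species; conjugate-acid pKₐ is the usual yardstick (lower pKₐ → better LG).
CH₂=CHCH₂–N₂⁺ loses N₂: no meaningful conjugate acid; N₂ departs as an exceptionally stable neutral molecule
CH₂=CHCH₂–OTf loses OTf⁻: pKₐ(CF₃SO₃H (triflic acid)) ≈ -14
CH₂=CHCH₂–I loses I⁻: pKₐ(HI) ≈ -10
CH₂=CHCH₂–S(CH₃)₂⁺ loses SR'₂: pKₐ(R'₂SH⁺) ≈ -7
CH₂=CHCH₂–OCHO loses HCOO⁻: pKₐ(HCOOH) ≈ 3.8

CH₂=CHCH₂–N₂⁺ > CH₂=CHCH₂–OTf > CH₂=CHCH₂–I > CH₂=CHCH₂–S(CH₃)₂⁺ > CH₂=CHCH₂–OCHO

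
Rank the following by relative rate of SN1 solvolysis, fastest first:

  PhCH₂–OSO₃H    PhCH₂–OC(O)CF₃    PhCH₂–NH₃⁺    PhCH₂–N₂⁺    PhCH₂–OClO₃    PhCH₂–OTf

PhCH₂–N₂⁺ > PhCH₂–OTf > PhCH₂–OClO₃ > PhCH₂–OSO₃H > PhCH₂–OC(O)CF₃ > PhCH₂–NH₃⁺

The skeletons are identical, so relative rate is governed entirely by leaving-group ability.
Leaving-group ability tracks the stability of the departed species; conjugate-acid pKₐ is the usual yardstick (lower pKₐ → better LG).
PhCH₂–N₂⁺ loses N₂: no meaningful conjugate acid; N₂ departs as an exceptionally stable neutral molecule
PhCH₂–OTf loses OTf⁻: pKₐ(CF₃SO₃H (triflic acid)) ≈ -14
PhCH₂–OClO₃ loses ClO₄⁻: pKₐ(HClO₄) ≈ -10
PhCH₂–OSO₃H loses HSO₄⁻: pKₐ(H₂SO₄) ≈ -3
PhCH₂–OC(O)CF₃ loses CF₃COO⁻: pKₐ(CF₃COOH) ≈ 0.2
PhCH₂–NH₃⁺ loses NH₃: pKₐ(NH₄⁺) ≈ 9.2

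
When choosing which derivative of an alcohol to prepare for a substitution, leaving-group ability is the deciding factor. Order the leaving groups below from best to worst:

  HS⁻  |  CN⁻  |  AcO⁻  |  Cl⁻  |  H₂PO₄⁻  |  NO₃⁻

A good leaving group is a weak base: the lower the pKₐ of its conjugate acid, the more readily it departs.
Cl⁻: pKₐ(HCl) ≈ -7
NO₃⁻: pKₐ(HNO₃) ≈ -1.3
H₂PO₄⁻: pKₐ(H₃PO₄) ≈ 2.1
AcO⁻: pKₐ(CH₃COOH) ≈ 4.8
HS⁻: pKₐ(H₂S) ≈ 7
CN⁻: pKₐ(HCN) ≈ 9.2

Cl⁻ > NO₃⁻ > H₂PO₄⁻ > AcO⁻ > HS⁻ > CN⁻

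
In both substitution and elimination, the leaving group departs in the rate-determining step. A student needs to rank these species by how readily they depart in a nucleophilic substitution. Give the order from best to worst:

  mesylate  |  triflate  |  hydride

Rank by basicity of the departing species: weakest base leaves most easily.
triflate: pKₐ(CF₃SO₃H (triflic acid)) ≈ -14
mesylate: pKₐ(CH₃SO₃H (MsOH)) ≈ -1.9
hydride: pKₐ(H₂) ≈ 36 — extremely strong base; leaves only in special hydride-transfer contexts

triflate > mesylate > hydride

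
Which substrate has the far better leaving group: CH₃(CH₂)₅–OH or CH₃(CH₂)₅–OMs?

From CH₃(CH₂)₅–OH the departing group would be OH⁻ (pKₐ(H₂O) ≈ 15.7). Strong base; essentially never leaves without prior activation.
From CH₃(CH₂)₅–OMs the leaving group is OMs⁻ (pKₐ(CH₃SO₃H (MsOH)) ≈ -1.9). Resonance-delocalised alkanesulfonate.
(In practice CH₃(CH₂)₅–OMs is made from CH₃(CH₂)₅–OH by treatment with MsCl / Et₃N, converting the hydroxyl into a mesylate.)

CH₃(CH₂)₅–OMs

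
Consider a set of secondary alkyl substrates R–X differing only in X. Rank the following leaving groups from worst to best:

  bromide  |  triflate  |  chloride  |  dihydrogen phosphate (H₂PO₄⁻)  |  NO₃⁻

dihydrogen phosphate (H₂PO₄⁻) < NO₃⁻ < chloride < bromide < triflate

The more stable X⁻ (or X) is on its own — i.e. the weaker a base it is — the better a leaving group it makes.
triflate: pKₐ(CF₃SO₃H (triflic acid)) ≈ -14
bromide: pKₐ(HBr) ≈ -9
chloride: pKₐ(HCl) ≈ -7
NO₃⁻: pKₐ(HNO₃) ≈ -1.3
dihydrogen phosphate (H₂PO₄⁻): pKₐ(H₃PO₄) ≈ 2.1
Reversing gives the worst-to-best order requested.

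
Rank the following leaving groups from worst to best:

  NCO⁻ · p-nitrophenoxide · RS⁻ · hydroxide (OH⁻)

NCO⁻: pKₐ(HOCN) ≈ 3.5
p-nitrophenoxide: pKₐ(p-nitrophenol) ≈ 7.2 — nitro group delocalises the charge; the classic chromogenic LG
RS⁻: pKₐ(RSH (a thiol)) ≈ 10.5 — moderately basic; rarely leaves without activation
hydroxide (OH⁻): pKₐ(H₂O) ≈ 15.7
The question asks for worst first, so the sequence is read in increasing leaving-group ability.

hydroxide (OH⁻) < RS⁻ < p-nitrophenoxide < NCO⁻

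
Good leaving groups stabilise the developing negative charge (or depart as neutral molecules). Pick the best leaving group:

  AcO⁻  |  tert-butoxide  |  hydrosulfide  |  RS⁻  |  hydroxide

The more stable X⁻ (or X) is on its own — i.e. the weaker a base it is — the better a leaving group it makes.
AcO⁻: pKₐ(CH₃COOH) ≈ 4.8
hydrosulfide: pKₐ(H₂S) ≈ 7
RS⁻: pKₐ(RSH (a thiol)) ≈ 10.5
hydroxide: pKₐ(H₂O) ≈ 15.7
tert-butoxide: pKₐ(t-BuOH) ≈ 18

AcO⁻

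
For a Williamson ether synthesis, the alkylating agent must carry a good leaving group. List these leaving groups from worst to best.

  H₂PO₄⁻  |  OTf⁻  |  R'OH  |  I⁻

H₂PO₄⁻ < R'OH < I⁻ < OTf⁻

Rank by basicity of the departing species: weakest base leaves most easily.
OTf⁻: pKₐ(CF₃SO₃H (triflic acid)) ≈ -14
I⁻: pKₐ(HI) ≈ -10
R'OH: pKₐ(R'OH₂⁺) ≈ -2.4 — neutral; leaves from a protonated ether (an oxonium ion, R–O(H)R'⁺)
H₂PO₄⁻: pKₐ(H₃PO₄) ≈ 2.1 — moderate base; biological leaving group after further activation
Listed from poorest to best leaving group as asked.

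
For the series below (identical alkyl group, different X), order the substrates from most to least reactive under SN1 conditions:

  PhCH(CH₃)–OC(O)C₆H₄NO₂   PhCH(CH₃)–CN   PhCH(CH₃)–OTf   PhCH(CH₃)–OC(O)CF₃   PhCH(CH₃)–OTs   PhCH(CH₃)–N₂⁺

With the same alkyl group throughout, only the leaving group differentiates the rates.
Rank by basicity of the departing species: weakest base leaves most easily.
PhCH(CH₃)–N₂⁺ loses N₂: no meaningful conjugate acid; N₂ departs as an exceptionally stable neutral molecule
PhCH(CH₃)–OTf loses OTf⁻: pKₐ(CF₃SO₃H (triflic acid)) ≈ -14
PhCH(CH₃)–OTs loses OTs⁻: pKₐ(p-CH₃C₆H₄SO₃H (TsOH)) ≈ -2.8
PhCH(CH₃)–OC(O)CF₃ loses CF₃COO⁻: pKₐ(CF₃COOH) ≈ 0.2
PhCH(CH₃)–OC(O)C₆H₄NO₂ loses p-O₂N–C₆H₄–COO⁻: pKₐ(p-nitrobenzoic acid) ≈ 3.4
PhCH(CH₃)–CN loses CN⁻: pKₐ(HCN) ≈ 9.2

PhCH(CH₃)–N₂⁺ > PhCH(CH₃)–OTf > PhCH(CH₃)–OTs > PhCH(CH₃)–OC(O)CF₃ > PhCH(CH₃)–OC(O)C₆H₄NO₂ > PhCH(CH₃)–CN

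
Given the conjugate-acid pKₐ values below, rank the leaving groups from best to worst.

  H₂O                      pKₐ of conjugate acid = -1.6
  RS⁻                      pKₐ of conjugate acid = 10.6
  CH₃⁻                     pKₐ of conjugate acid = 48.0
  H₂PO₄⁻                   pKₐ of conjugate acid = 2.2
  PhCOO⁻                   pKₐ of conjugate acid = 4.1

Lower conjugate-acid pKₐ ⇒ weaker base ⇒ better leaving group.
Sorting by the given values: H₂O (-1.6), H₂PO₄⁻ (2.2), PhCOO⁻ (4.1), RS⁻ (10.6), CH₃⁻ (48.0).

H₂O > H₂PO₄⁻ > PhCOO⁻ > RS⁻ > CH₃⁻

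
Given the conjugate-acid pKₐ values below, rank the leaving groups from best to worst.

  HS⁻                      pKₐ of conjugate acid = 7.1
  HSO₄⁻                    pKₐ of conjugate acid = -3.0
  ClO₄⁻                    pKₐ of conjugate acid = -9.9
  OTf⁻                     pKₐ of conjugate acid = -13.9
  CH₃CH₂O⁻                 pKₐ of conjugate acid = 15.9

OTf⁻ > ClO₄⁻ > HSO₄⁻ > HS⁻ > CH₃CH₂O⁻

Lower conjugate-acid pKₐ ⇒ weaker base ⇒ better leaving group.
Sorting by the given values: OTf⁻ (-13.9), ClO₄⁻ (-9.9), HSO₄⁻ (-3.0), HS⁻ (7.1), CH₃CH₂O⁻ (15.9).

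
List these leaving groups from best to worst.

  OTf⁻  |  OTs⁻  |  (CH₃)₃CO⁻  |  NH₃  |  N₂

N₂ > OTf⁻ > OTs⁻ > NH₃ > (CH₃)₃CO⁻

The more stable X⁻ (or X) is on its own — i.e. the weaker a base it is — the better a leaving group it makes.
N₂: no meaningful conjugate acid; N₂ departs as an exceptionally stable neutral molecule
OTf⁻: pKₐ(CF₃SO₃H (triflic acid)) ≈ -14 — charge spread over three oxygens and a CF₃ group; the premier leaving group in synthesis
OTs⁻: pKₐ(p-CH₃C₆H₄SO₃H (TsOH)) ≈ -2.8
NH₃: pKₐ(NH₄⁺) ≈ 9.2 — neutral but moderately basic; leaves from R–NH₃⁺
(CH₃)₃CO⁻: pKₐ(t-BuOH) ≈ 18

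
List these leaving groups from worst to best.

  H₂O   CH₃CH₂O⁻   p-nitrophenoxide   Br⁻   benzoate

CH₃CH₂O⁻ < p-nitrophenoxide < benzoate < H₂O < Br⁻

A good leaving group is a weak base: the lower the pKₐ of its conjugate acid, the more readily it departs.
Br⁻: pKₐ(HBr) ≈ -9
H₂O: pKₐ(H₃O⁺) ≈ -1.7
benzoate: pKₐ(C₆H₅COOH) ≈ 4.2
p-nitrophenoxide: pKₐ(p-nitrophenol) ≈ 7.2
CH₃CH₂O⁻: pKₐ(CH₃CH₂OH) ≈ 16
Listed from poorest to best leaving group as asked.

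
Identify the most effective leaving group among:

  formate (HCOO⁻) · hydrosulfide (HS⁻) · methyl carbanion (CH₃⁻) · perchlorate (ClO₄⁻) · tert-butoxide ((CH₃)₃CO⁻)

perchlorate (ClO₄⁻)

perchlorate (ClO₄⁻): pKₐ(HClO₄) ≈ -10
formate (HCOO⁻): pKₐ(HCOOH) ≈ 3.8
hydrosulfide (HS⁻): pKₐ(H₂S) ≈ 7
tert-butoxide ((CH₃)₃CO⁻): pKₐ(t-BuOH) ≈ 18
methyl carbanion (CH₃⁻): pKₐ(CH₄) ≈ 48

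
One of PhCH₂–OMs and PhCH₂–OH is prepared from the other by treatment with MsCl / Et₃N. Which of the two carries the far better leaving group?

From PhCH₂–OH the departing group would be OH⁻ (pKₐ(H₂O) ≈ 15.7). Strong base; essentially never leaves without prior activation.
From PhCH₂–OMs the leaving group is OMs⁻ (pKₐ(CH₃SO₃H (MsOH)) ≈ -1.9). Resonance-delocalised alkanesulfonate.
Treatment with MsCl / Et₃N works by converting the hydroxyl into a mesylate, making PhCH₂–OMs enormously more reactive.

PhCH₂–OMs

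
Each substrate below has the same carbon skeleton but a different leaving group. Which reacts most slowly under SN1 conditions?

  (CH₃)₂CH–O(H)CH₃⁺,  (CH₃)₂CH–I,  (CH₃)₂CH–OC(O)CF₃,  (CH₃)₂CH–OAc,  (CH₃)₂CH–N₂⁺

(CH₃)₂CH–OAc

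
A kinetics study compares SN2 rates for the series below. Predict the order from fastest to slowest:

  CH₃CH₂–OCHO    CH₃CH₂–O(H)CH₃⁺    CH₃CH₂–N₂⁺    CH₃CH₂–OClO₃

The skeletons are identical, so relative rate is governed entirely by leaving-group ability.
Rank by basicity of the departing species: weakest base leaves most easily.
CH₃CH₂–N₂⁺ loses N₂: no meaningful conjugate acid; N₂ departs as an exceptionally stable neutral molecule
CH₃CH₂–OClO₃ loses ClO₄⁻: pKₐ(HClO₄) ≈ -10
CH₃CH₂–O(H)CH₃⁺ loses R'OH: pKₐ(R'OH₂⁺) ≈ -2.4
CH₃CH₂–OCHO loses HCOO⁻: pKₐ(HCOOH) ≈ 3.8

CH₃CH₂–N₂⁺ > CH₃CH₂–OClO₃ > CH₃CH₂–O(H)CH₃⁺ > CH₃CH₂–OCHO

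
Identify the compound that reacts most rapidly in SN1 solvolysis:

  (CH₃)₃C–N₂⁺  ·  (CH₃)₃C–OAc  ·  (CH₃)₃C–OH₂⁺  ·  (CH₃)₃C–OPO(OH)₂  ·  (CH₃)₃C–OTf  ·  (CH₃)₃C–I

(CH₃)₃C–N₂⁺

Identical carbon frameworks mean the comparison reduces to leaving-group quality.
Rank by basicity of the departing species: weakest base leaves most easily.
(CH₃)₃C–N₂⁺ loses N₂: no meaningful conjugate acid; N₂ departs as an exceptionally stable neutral molecule
(CH₃)₃C–OTf loses OTf⁻: pKₐ(CF₃SO₃H (triflic acid)) ≈ -14
(CH₃)₃C–I loses I⁻: pKₐ(HI) ≈ -10
(CH₃)₃C–OH₂⁺ loses H₂O: pKₐ(H₃O⁺) ≈ -1.7
(CH₃)₃C–OPO(OH)₂ loses H₂PO₄⁻: pKₐ(H₃PO₄) ≈ 2.1
(CH₃)₃C–OAc loses AcO⁻: pKₐ(CH₃COOH) ≈ 4.8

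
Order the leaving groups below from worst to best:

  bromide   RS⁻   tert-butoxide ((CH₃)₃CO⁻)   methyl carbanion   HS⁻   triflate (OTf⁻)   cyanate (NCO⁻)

The more stable X⁻ (or X) is on its own — i.e. the weaker a base it is — the better a leaving group it makes.
triflate (OTf⁻): pKₐ(CF₃SO₃H (triflic acid)) ≈ -14
bromide: pKₐ(HBr) ≈ -9
cyanate (NCO⁻): pKₐ(HOCN) ≈ 3.5
HS⁻: pKₐ(H₂S) ≈ 7
RS⁻: pKₐ(RSH (a thiol)) ≈ 10.5
tert-butoxide ((CH₃)₃CO⁻): pKₐ(t-BuOH) ≈ 18
methyl carbanion: pKₐ(CH₄) ≈ 48
Reversing gives the worst-to-best order requested.

methyl carbanion < tert-butoxide ((CH₃)₃CO⁻) < RS⁻ < HS⁻ < cyanate (NCO⁻) < bromide < triflate (OTf⁻)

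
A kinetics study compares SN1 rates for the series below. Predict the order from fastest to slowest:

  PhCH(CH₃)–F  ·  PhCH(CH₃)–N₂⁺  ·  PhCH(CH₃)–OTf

PhCH(CH₃)–N₂⁺ > PhCH(CH₃)–OTf > PhCH(CH₃)–F

The skeletons are identical, so relative rate is governed entirely by leaving-group ability.
Rank by basicity of the departing species: weakest base leaves most easily.
PhCH(CH₃)–N₂⁺ loses N₂: no meaningful conjugate acid; N₂ departs as an exceptionally stable neutral molecule
PhCH(CH₃)–OTf loses OTf⁻: pKₐ(CF₃SO₃H (triflic acid)) ≈ -14
PhCH(CH₃)–F loses F⁻: pKₐ(HF) ≈ 3.2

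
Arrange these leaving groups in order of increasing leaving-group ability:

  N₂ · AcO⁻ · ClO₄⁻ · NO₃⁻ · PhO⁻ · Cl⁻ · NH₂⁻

NH₂⁻ < PhO⁻ < AcO⁻ < NO₃⁻ < Cl⁻ < ClO₄⁻ < N₂

A good leaving group is a weak base: the lower the pKₐ of its conjugate acid, the more readily it departs.
N₂: no meaningful conjugate acid; N₂ departs as an exceptionally stable neutral molecule
ClO₄⁻: pKₐ(HClO₄) ≈ -10 — extremely weak base; rarely used for safety reasons
Cl⁻: pKₐ(HCl) ≈ -7 — moderately weak base
NO₃⁻: pKₐ(HNO₃) ≈ -1.3 — resonance-delocalised over three oxygens
AcO⁻: pKₐ(CH₃COOH) ≈ 4.8 — resonance-stabilised but still a weak base
PhO⁻: pKₐ(C₆H₅OH (phenol)) ≈ 10 — resonance into the ring helps, but still a poor LG
NH₂⁻: pKₐ(NH₃) ≈ 38 — extremely strong base; never a leaving group
The question asks for worst first, so the sequence is read in increasing leaving-group ability.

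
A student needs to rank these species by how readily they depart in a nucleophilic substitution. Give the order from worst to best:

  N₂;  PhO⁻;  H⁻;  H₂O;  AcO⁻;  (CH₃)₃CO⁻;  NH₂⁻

NH₂⁻ < H⁻ < (CH₃)₃CO⁻ < PhO⁻ < AcO⁻ < H₂O < N₂

N₂: no meaningful conjugate acid; N₂ departs as an exceptionally stable neutral molecule
H₂O: pKₐ(H₃O⁺) ≈ -1.7
AcO⁻: pKₐ(CH₃COOH) ≈ 4.8
PhO⁻: pKₐ(C₆H₅OH (phenol)) ≈ 10
(CH₃)₃CO⁻: pKₐ(t-BuOH) ≈ 18
H⁻: pKₐ(H₂) ≈ 36
NH₂⁻: pKₐ(NH₃) ≈ 38
Listed from poorest to best leaving group as asked.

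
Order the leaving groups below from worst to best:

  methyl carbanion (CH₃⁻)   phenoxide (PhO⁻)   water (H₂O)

water (H₂O): pKₐ(H₃O⁺) ≈ -1.7
phenoxide (PhO⁻): pKₐ(C₆H₅OH (phenol)) ≈ 10 — resonance into the ring helps, but still a poor LG
methyl carbanion (CH₃⁻): pKₐ(CH₄) ≈ 48 — unstabilised carbanion; the worst conceivable leaving group
Reversing gives the worst-to-best order requested.

methyl carbanion (CH₃⁻) < phenoxide (PhO⁻) < water (H₂O)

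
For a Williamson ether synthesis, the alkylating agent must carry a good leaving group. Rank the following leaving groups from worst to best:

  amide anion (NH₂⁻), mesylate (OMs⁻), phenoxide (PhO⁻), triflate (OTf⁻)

A good leaving group is a weak base: the lower the pKₐ of its conjugate acid, the more readily it departs.
triflate (OTf⁻): pKₐ(CF₃SO₃H (triflic acid)) ≈ -14
mesylate (OMs⁻): pKₐ(CH₃SO₃H (MsOH)) ≈ -1.9
phenoxide (PhO⁻): pKₐ(C₆H₅OH (phenol)) ≈ 10
amide anion (NH₂⁻): pKₐ(NH₃) ≈ 38
The question asks for worst first, so the sequence is read in increasing leaving-group ability.

amide anion (NH₂⁻) < phenoxide (PhO⁻) < mesylate (OMs⁻) < triflate (OTf⁻)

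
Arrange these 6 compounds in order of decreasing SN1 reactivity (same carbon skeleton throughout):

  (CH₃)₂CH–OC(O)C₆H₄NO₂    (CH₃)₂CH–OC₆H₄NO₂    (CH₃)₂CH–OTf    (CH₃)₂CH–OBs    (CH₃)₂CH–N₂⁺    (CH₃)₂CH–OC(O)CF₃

With the same alkyl group throughout, only the leaving group differentiates the rates.
Leaving-group ability tracks the stability of the departed species; conjugate-acid pKₐ is the usual yardstick (lower pKₐ → better LG).
(CH₃)₂CH–N₂⁺ loses N₂: no meaningful conjugate acid; N₂ departs as an exceptionally stable neutral molecule
(CH₃)₂CH–OTf loses OTf⁻: pKₐ(CF₃SO₃H (triflic acid)) ≈ -14
(CH₃)₂CH–OBs loses OBs⁻: pKₐ(p-BrC₆H₄SO₃H) ≈ -2.8
(CH₃)₂CH–OC(O)CF₃ loses CF₃COO⁻: pKₐ(CF₃COOH) ≈ 0.2
(CH₃)₂CH–OC(O)C₆H₄NO₂ loses p-O₂N–C₆H₄–COO⁻: pKₐ(p-nitrobenzoic acid) ≈ 3.4
(CH₃)₂CH–OC₆H₄NO₂ loses p-O₂N–C₆H₄–O⁻: pKₐ(p-nitrophenol) ≈ 7.2

(CH₃)₂CH–N₂⁺ > (CH₃)₂CH–OTf > (CH₃)₂CH–OBs > (CH₃)₂CH–OC(O)CF₃ > (CH₃)₂CH–OC(O)C₆H₄NO₂ > (CH₃)₂CH–OC₆H₄NO₂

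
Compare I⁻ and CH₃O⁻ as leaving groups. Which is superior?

I⁻

I⁻ is the better leaving group.
pKₐ(HI) ≈ -10 versus pKₐ(CH₃OH) ≈ 15.5: I⁻ is the much weaker base.
Large, highly polarisable; very weak base.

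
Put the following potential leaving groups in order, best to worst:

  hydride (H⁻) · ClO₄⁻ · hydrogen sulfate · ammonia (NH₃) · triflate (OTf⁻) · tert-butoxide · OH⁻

triflate (OTf⁻) > ClO₄⁻ > hydrogen sulfate > ammonia (NH₃) > OH⁻ > tert-butoxide > hydride (H⁻)

A good leaving group is a weak base: the lower the pKₐ of its conjugate acid, the more readily it departs.
triflate (OTf⁻): pKₐ(CF₃SO₃H (triflic acid)) ≈ -14
ClO₄⁻: pKₐ(HClO₄) ≈ -10
hydrogen sulfate: pKₐ(H₂SO₄) ≈ -3
ammonia (NH₃): pKₐ(NH₄⁺) ≈ 9.2
OH⁻: pKₐ(H₂O) ≈ 15.7
tert-butoxide: pKₐ(t-BuOH) ≈ 18
hydride (H⁻): pKₐ(H₂) ≈ 36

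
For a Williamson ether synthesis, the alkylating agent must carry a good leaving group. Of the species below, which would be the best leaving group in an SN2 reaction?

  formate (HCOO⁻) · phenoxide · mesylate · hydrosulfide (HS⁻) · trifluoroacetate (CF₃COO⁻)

mesylate: pKₐ(CH₃SO₃H (MsOH)) ≈ -1.9
trifluoroacetate (CF₃COO⁻): pKₐ(CF₃COOH) ≈ 0.2
formate (HCOO⁻): pKₐ(HCOOH) ≈ 3.8
hydrosulfide (HS⁻): pKₐ(H₂S) ≈ 7
phenoxide: pKₐ(C₆H₅OH (phenol)) ≈ 10

mesylate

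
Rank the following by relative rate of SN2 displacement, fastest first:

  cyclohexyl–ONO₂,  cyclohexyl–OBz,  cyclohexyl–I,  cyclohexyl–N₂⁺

cyclohexyl–N₂⁺ > cyclohexyl–I > cyclohexyl–ONO₂ > cyclohexyl–OBz

The skeletons are identical, so relative rate is governed entirely by leaving-group ability.
Rank by basicity of the departing species: weakest base leaves most easily.
cyclohexyl–N₂⁺ loses N₂: no meaningful conjugate acid; N₂ departs as an exceptionally stable neutral molecule
cyclohexyl–I loses I⁻: pKₐ(HI) ≈ -10
cyclohexyl–ONO₂ loses NO₃⁻: pKₐ(HNO₃) ≈ -1.3
cyclohexyl–OBz loses PhCOO⁻: pKₐ(C₆H₅COOH) ≈ 4.2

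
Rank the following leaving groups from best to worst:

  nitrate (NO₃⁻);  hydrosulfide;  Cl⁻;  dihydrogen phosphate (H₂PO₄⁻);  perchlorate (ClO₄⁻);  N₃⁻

perchlorate (ClO₄⁻) > Cl⁻ > nitrate (NO₃⁻) > dihydrogen phosphate (H₂PO₄⁻) > N₃⁻ > hydrosulfide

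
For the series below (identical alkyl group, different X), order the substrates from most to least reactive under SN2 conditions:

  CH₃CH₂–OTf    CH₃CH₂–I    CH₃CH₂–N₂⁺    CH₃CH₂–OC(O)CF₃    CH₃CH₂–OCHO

CH₃CH₂–N₂⁺ > CH₃CH₂–OTf > CH₃CH₂–I > CH₃CH₂–OC(O)CF₃ > CH₃CH₂–OCHO

With the same alkyl group throughout, only the leaving group differentiates the rates.
A good leaving group is a weak base: the lower the pKₐ of its conjugate acid, the more readily it departs.
CH₃CH₂–N₂⁺ loses N₂: no meaningful conjugate acid; N₂ departs as an exceptionally stable neutral molecule
CH₃CH₂–OTf loses OTf⁻: pKₐ(CF₃SO₃H (triflic acid)) ≈ -14
CH₃CH₂–I loses I⁻: pKₐ(HI) ≈ -10
CH₃CH₂–OC(O)CF₃ loses CF₃COO⁻: pKₐ(CF₃COOH) ≈ 0.2
CH₃CH₂–OCHO loses HCOO⁻: pKₐ(HCOOH) ≈ 3.8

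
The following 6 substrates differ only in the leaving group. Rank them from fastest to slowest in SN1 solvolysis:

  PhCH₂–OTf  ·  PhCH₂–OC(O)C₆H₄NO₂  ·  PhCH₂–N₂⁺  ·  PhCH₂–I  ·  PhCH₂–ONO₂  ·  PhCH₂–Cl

PhCH₂–N₂⁺ > PhCH₂–OTf > PhCH₂–I > PhCH₂–Cl > PhCH₂–ONO₂ > PhCH₂–OC(O)C₆H₄NO₂

Same R in every case — rank the leaving groups.
The more stable X⁻ (or X) is on its own — i.e. the weaker a base it is — the better a leaving group it makes.
PhCH₂–N₂⁺ loses N₂: no meaningful conjugate acid; N₂ departs as an exceptionally stable neutral molecule
PhCH₂–OTf loses OTf⁻: pKₐ(CF₃SO₃H (triflic acid)) ≈ -14
PhCH₂–I loses I⁻: pKₐ(HI) ≈ -10
PhCH₂–Cl loses Cl⁻: pKₐ(HCl) ≈ -7
PhCH₂–ONO₂ loses NO₃⁻: pKₐ(HNO₃) ≈ -1.3
PhCH₂–OC(O)C₆H₄NO₂ loses p-O₂N–C₆H₄–COO⁻: pKₐ(p-nitrobenzoic acid) ≈ 3.4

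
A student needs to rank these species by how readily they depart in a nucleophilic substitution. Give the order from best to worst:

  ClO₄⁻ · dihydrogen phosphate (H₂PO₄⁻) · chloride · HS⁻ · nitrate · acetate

The more stable X⁻ (or X) is on its own — i.e. the weaker a base it is — the better a leaving group it makes.
ClO₄⁻: pKₐ(HClO₄) ≈ -10 — extremely weak base; rarely used for safety reasons
chloride: pKₐ(HCl) ≈ -7
nitrate: pKₐ(HNO₃) ≈ -1.3
dihydrogen phosphate (H₂PO₄⁻): pKₐ(H₃PO₄) ≈ 2.1 — moderate base; biological leaving group after further activation
acetate: pKₐ(CH₃COOH) ≈ 4.8
HS⁻: pKₐ(H₂S) ≈ 7 — larger and more polarisable than the oxygen analogue

ClO₄⁻ > chloride > nitrate > dihydrogen phosphate (H₂PO₄⁻) > acetate > HS⁻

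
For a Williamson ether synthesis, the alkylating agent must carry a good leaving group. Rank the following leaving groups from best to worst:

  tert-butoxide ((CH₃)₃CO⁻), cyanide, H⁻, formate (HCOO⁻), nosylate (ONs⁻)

nosylate (ONs⁻) > formate (HCOO⁻) > cyanide > tert-butoxide ((CH₃)₃CO⁻) > H⁻

nosylate (ONs⁻): pKₐ(p-O₂NC₆H₄SO₃H) ≈ -3.5 — p-nitro group further stabilises the sulfonate
formate (HCOO⁻): pKₐ(HCOOH) ≈ 3.8 — resonance-stabilised carboxylate
cyanide: pKₐ(HCN) ≈ 9.2 — sp carbon stabilises the charge somewhat, but still a poor LG
tert-butoxide ((CH₃)₃CO⁻): pKₐ(t-BuOH) ≈ 18
H⁻: pKₐ(H₂) ≈ 36 — extremely strong base; leaves only in special hydride-transfer contexts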